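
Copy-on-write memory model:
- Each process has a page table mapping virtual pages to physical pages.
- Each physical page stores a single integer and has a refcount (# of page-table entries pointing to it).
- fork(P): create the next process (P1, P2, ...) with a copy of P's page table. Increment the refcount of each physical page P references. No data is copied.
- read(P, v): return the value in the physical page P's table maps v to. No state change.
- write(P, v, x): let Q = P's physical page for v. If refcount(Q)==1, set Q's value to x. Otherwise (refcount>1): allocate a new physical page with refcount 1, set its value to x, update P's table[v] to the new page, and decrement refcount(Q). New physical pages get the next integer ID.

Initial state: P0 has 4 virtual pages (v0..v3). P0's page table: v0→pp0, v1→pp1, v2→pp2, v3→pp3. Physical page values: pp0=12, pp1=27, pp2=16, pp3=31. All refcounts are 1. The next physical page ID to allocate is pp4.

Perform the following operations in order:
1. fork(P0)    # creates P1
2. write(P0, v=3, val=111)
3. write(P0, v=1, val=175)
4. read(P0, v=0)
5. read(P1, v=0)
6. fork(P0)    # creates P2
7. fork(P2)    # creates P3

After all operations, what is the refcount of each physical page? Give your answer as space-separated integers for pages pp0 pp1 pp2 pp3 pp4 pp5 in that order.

Answer: 4 1 4 1 3 3

Derivation:
Op 1: fork(P0) -> P1. 4 ppages; refcounts: pp0:2 pp1:2 pp2:2 pp3:2
Op 2: write(P0, v3, 111). refcount(pp3)=2>1 -> COPY to pp4. 5 ppages; refcounts: pp0:2 pp1:2 pp2:2 pp3:1 pp4:1
Op 3: write(P0, v1, 175). refcount(pp1)=2>1 -> COPY to pp5. 6 ppages; refcounts: pp0:2 pp1:1 pp2:2 pp3:1 pp4:1 pp5:1
Op 4: read(P0, v0) -> 12. No state change.
Op 5: read(P1, v0) -> 12. No state change.
Op 6: fork(P0) -> P2. 6 ppages; refcounts: pp0:3 pp1:1 pp2:3 pp3:1 pp4:2 pp5:2
Op 7: fork(P2) -> P3. 6 ppages; refcounts: pp0:4 pp1:1 pp2:4 pp3:1 pp4:3 pp5:3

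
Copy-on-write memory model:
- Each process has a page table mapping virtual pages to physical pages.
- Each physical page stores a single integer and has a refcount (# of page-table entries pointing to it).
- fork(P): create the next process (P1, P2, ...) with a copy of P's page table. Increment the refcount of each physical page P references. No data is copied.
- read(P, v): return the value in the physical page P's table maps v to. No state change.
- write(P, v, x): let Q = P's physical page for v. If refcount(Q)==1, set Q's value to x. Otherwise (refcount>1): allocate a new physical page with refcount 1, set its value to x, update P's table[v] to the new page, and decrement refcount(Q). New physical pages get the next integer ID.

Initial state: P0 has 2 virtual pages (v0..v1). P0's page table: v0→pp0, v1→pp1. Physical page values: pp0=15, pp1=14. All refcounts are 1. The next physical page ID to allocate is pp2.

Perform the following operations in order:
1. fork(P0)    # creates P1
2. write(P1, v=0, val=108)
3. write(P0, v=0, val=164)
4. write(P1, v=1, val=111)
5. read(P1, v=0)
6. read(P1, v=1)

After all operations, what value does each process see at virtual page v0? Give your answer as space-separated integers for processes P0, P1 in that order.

Op 1: fork(P0) -> P1. 2 ppages; refcounts: pp0:2 pp1:2
Op 2: write(P1, v0, 108). refcount(pp0)=2>1 -> COPY to pp2. 3 ppages; refcounts: pp0:1 pp1:2 pp2:1
Op 3: write(P0, v0, 164). refcount(pp0)=1 -> write in place. 3 ppages; refcounts: pp0:1 pp1:2 pp2:1
Op 4: write(P1, v1, 111). refcount(pp1)=2>1 -> COPY to pp3. 4 ppages; refcounts: pp0:1 pp1:1 pp2:1 pp3:1
Op 5: read(P1, v0) -> 108. No state change.
Op 6: read(P1, v1) -> 111. No state change.
P0: v0 -> pp0 = 164
P1: v0 -> pp2 = 108

Answer: 164 108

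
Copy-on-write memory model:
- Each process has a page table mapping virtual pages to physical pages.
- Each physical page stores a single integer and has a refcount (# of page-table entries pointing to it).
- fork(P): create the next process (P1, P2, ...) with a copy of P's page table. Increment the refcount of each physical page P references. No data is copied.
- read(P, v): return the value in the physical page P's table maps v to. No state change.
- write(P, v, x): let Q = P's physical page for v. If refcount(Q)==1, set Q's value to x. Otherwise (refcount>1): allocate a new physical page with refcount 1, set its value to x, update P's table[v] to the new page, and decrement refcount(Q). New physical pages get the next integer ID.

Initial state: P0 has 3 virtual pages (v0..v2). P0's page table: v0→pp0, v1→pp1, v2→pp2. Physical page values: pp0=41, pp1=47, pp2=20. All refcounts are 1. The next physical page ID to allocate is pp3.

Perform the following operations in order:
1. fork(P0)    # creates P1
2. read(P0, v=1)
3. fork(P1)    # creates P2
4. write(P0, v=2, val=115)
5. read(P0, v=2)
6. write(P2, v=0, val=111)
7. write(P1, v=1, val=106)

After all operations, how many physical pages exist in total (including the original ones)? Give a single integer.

Answer: 6

Derivation:
Op 1: fork(P0) -> P1. 3 ppages; refcounts: pp0:2 pp1:2 pp2:2
Op 2: read(P0, v1) -> 47. No state change.
Op 3: fork(P1) -> P2. 3 ppages; refcounts: pp0:3 pp1:3 pp2:3
Op 4: write(P0, v2, 115). refcount(pp2)=3>1 -> COPY to pp3. 4 ppages; refcounts: pp0:3 pp1:3 pp2:2 pp3:1
Op 5: read(P0, v2) -> 115. No state change.
Op 6: write(P2, v0, 111). refcount(pp0)=3>1 -> COPY to pp4. 5 ppages; refcounts: pp0:2 pp1:3 pp2:2 pp3:1 pp4:1
Op 7: write(P1, v1, 106). refcount(pp1)=3>1 -> COPY to pp5. 6 ppages; refcounts: pp0:2 pp1:2 pp2:2 pp3:1 pp4:1 pp5:1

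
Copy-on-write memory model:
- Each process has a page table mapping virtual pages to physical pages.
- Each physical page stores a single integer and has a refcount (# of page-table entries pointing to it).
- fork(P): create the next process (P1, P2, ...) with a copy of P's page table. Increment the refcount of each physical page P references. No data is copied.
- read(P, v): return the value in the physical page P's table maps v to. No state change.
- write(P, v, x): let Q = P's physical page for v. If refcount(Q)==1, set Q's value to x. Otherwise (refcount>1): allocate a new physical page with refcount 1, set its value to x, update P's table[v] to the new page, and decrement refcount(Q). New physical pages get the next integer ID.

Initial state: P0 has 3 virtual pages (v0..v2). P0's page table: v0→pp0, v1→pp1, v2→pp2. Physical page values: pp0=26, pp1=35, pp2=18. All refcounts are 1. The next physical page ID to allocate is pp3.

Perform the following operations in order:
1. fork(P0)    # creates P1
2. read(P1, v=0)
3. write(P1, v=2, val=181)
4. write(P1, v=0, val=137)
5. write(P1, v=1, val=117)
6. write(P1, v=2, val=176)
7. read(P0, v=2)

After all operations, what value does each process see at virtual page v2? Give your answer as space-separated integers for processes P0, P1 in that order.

Op 1: fork(P0) -> P1. 3 ppages; refcounts: pp0:2 pp1:2 pp2:2
Op 2: read(P1, v0) -> 26. No state change.
Op 3: write(P1, v2, 181). refcount(pp2)=2>1 -> COPY to pp3. 4 ppages; refcounts: pp0:2 pp1:2 pp2:1 pp3:1
Op 4: write(P1, v0, 137). refcount(pp0)=2>1 -> COPY to pp4. 5 ppages; refcounts: pp0:1 pp1:2 pp2:1 pp3:1 pp4:1
Op 5: write(P1, v1, 117). refcount(pp1)=2>1 -> COPY to pp5. 6 ppages; refcounts: pp0:1 pp1:1 pp2:1 pp3:1 pp4:1 pp5:1
Op 6: write(P1, v2, 176). refcount(pp3)=1 -> write in place. 6 ppages; refcounts: pp0:1 pp1:1 pp2:1 pp3:1 pp4:1 pp5:1
Op 7: read(P0, v2) -> 18. No state change.
P0: v2 -> pp2 = 18
P1: v2 -> pp3 = 176

Answer: 18 176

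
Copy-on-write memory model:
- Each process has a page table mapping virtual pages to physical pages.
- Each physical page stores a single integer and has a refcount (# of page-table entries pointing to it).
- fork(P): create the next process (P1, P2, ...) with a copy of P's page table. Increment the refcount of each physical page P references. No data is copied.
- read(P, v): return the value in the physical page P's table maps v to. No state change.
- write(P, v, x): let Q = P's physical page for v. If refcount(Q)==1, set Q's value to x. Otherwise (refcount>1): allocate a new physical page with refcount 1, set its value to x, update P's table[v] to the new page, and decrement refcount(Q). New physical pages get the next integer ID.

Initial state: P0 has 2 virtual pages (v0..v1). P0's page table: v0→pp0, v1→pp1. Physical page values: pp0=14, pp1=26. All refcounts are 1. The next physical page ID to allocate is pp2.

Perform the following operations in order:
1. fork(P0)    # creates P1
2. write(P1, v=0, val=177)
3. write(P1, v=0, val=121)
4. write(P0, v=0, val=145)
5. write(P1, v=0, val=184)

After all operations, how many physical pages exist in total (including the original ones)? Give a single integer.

Op 1: fork(P0) -> P1. 2 ppages; refcounts: pp0:2 pp1:2
Op 2: write(P1, v0, 177). refcount(pp0)=2>1 -> COPY to pp2. 3 ppages; refcounts: pp0:1 pp1:2 pp2:1
Op 3: write(P1, v0, 121). refcount(pp2)=1 -> write in place. 3 ppages; refcounts: pp0:1 pp1:2 pp2:1
Op 4: write(P0, v0, 145). refcount(pp0)=1 -> write in place. 3 ppages; refcounts: pp0:1 pp1:2 pp2:1
Op 5: write(P1, v0, 184). refcount(pp2)=1 -> write in place. 3 ppages; refcounts: pp0:1 pp1:2 pp2:1

Answer: 3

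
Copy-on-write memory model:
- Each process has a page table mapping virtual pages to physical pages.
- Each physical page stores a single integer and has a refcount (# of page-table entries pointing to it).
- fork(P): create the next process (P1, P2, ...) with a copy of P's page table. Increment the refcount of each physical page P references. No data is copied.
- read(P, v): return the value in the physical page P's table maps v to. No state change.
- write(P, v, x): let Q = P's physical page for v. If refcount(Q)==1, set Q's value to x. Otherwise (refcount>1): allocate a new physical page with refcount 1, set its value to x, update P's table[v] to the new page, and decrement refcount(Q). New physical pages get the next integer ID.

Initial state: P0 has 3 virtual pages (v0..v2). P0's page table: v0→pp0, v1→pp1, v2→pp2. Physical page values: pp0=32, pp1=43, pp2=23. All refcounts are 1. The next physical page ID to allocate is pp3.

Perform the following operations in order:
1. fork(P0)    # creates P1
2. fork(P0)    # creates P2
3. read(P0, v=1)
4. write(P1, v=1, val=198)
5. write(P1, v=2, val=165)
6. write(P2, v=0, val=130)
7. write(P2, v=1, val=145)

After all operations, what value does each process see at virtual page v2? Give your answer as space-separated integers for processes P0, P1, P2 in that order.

Answer: 23 165 23

Derivation:
Op 1: fork(P0) -> P1. 3 ppages; refcounts: pp0:2 pp1:2 pp2:2
Op 2: fork(P0) -> P2. 3 ppages; refcounts: pp0:3 pp1:3 pp2:3
Op 3: read(P0, v1) -> 43. No state change.
Op 4: write(P1, v1, 198). refcount(pp1)=3>1 -> COPY to pp3. 4 ppages; refcounts: pp0:3 pp1:2 pp2:3 pp3:1
Op 5: write(P1, v2, 165). refcount(pp2)=3>1 -> COPY to pp4. 5 ppages; refcounts: pp0:3 pp1:2 pp2:2 pp3:1 pp4:1
Op 6: write(P2, v0, 130). refcount(pp0)=3>1 -> COPY to pp5. 6 ppages; refcounts: pp0:2 pp1:2 pp2:2 pp3:1 pp4:1 pp5:1
Op 7: write(P2, v1, 145). refcount(pp1)=2>1 -> COPY to pp6. 7 ppages; refcounts: pp0:2 pp1:1 pp2:2 pp3:1 pp4:1 pp5:1 pp6:1
P0: v2 -> pp2 = 23
P1: v2 -> pp4 = 165
P2: v2 -> pp2 = 23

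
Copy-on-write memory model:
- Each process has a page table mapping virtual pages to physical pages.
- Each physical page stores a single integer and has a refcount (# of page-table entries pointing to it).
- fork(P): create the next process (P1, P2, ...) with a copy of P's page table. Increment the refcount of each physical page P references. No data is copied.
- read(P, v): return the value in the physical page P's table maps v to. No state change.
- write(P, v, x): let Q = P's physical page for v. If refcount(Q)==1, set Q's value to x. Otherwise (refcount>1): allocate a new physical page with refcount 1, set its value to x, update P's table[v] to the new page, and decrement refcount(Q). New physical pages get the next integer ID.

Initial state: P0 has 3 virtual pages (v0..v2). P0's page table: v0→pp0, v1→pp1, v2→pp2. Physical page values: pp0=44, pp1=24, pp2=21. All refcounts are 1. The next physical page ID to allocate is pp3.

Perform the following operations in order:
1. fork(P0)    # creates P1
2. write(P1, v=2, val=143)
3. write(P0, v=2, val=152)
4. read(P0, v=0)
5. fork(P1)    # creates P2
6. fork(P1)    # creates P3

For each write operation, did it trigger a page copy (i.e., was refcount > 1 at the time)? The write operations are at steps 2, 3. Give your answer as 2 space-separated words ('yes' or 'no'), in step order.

Op 1: fork(P0) -> P1. 3 ppages; refcounts: pp0:2 pp1:2 pp2:2
Op 2: write(P1, v2, 143). refcount(pp2)=2>1 -> COPY to pp3. 4 ppages; refcounts: pp0:2 pp1:2 pp2:1 pp3:1
Op 3: write(P0, v2, 152). refcount(pp2)=1 -> write in place. 4 ppages; refcounts: pp0:2 pp1:2 pp2:1 pp3:1
Op 4: read(P0, v0) -> 44. No state change.
Op 5: fork(P1) -> P2. 4 ppages; refcounts: pp0:3 pp1:3 pp2:1 pp3:2
Op 6: fork(P1) -> P3. 4 ppages; refcounts: pp0:4 pp1:4 pp2:1 pp3:3

yes no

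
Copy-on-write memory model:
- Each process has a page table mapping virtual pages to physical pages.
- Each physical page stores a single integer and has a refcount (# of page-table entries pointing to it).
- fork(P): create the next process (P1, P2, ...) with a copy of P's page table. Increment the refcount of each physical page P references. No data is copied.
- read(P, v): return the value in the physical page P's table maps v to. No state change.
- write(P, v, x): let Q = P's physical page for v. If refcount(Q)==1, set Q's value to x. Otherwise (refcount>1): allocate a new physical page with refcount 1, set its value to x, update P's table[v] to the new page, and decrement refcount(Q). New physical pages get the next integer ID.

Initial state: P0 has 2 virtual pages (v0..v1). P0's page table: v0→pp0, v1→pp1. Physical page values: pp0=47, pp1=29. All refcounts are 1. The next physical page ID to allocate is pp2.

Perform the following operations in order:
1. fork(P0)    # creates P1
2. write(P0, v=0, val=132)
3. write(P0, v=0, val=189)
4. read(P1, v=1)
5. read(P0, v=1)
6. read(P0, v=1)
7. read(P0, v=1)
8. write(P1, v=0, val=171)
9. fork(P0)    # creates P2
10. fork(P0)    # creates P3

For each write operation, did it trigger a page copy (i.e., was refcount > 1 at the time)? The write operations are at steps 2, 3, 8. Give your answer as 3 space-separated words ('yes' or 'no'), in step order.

Op 1: fork(P0) -> P1. 2 ppages; refcounts: pp0:2 pp1:2
Op 2: write(P0, v0, 132). refcount(pp0)=2>1 -> COPY to pp2. 3 ppages; refcounts: pp0:1 pp1:2 pp2:1
Op 3: write(P0, v0, 189). refcount(pp2)=1 -> write in place. 3 ppages; refcounts: pp0:1 pp1:2 pp2:1
Op 4: read(P1, v1) -> 29. No state change.
Op 5: read(P0, v1) -> 29. No state change.
Op 6: read(P0, v1) -> 29. No state change.
Op 7: read(P0, v1) -> 29. No state change.
Op 8: write(P1, v0, 171). refcount(pp0)=1 -> write in place. 3 ppages; refcounts: pp0:1 pp1:2 pp2:1
Op 9: fork(P0) -> P2. 3 ppages; refcounts: pp0:1 pp1:3 pp2:2
Op 10: fork(P0) -> P3. 3 ppages; refcounts: pp0:1 pp1:4 pp2:3

yes no no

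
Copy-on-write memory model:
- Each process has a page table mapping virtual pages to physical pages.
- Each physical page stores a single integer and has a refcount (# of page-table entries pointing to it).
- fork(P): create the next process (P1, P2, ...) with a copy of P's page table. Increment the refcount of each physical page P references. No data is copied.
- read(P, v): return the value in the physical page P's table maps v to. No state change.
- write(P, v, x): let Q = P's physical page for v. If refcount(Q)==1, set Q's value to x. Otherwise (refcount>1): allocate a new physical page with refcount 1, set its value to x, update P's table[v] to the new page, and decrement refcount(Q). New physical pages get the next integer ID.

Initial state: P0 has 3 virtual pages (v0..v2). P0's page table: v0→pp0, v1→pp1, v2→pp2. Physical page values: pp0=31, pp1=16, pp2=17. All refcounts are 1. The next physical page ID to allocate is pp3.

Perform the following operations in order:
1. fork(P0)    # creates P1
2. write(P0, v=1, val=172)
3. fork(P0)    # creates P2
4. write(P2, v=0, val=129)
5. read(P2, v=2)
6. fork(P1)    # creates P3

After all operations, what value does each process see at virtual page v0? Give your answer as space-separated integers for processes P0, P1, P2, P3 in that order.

Op 1: fork(P0) -> P1. 3 ppages; refcounts: pp0:2 pp1:2 pp2:2
Op 2: write(P0, v1, 172). refcount(pp1)=2>1 -> COPY to pp3. 4 ppages; refcounts: pp0:2 pp1:1 pp2:2 pp3:1
Op 3: fork(P0) -> P2. 4 ppages; refcounts: pp0:3 pp1:1 pp2:3 pp3:2
Op 4: write(P2, v0, 129). refcount(pp0)=3>1 -> COPY to pp4. 5 ppages; refcounts: pp0:2 pp1:1 pp2:3 pp3:2 pp4:1
Op 5: read(P2, v2) -> 17. No state change.
Op 6: fork(P1) -> P3. 5 ppages; refcounts: pp0:3 pp1:2 pp2:4 pp3:2 pp4:1
P0: v0 -> pp0 = 31
P1: v0 -> pp0 = 31
P2: v0 -> pp4 = 129
P3: v0 -> pp0 = 31

Answer: 31 31 129 31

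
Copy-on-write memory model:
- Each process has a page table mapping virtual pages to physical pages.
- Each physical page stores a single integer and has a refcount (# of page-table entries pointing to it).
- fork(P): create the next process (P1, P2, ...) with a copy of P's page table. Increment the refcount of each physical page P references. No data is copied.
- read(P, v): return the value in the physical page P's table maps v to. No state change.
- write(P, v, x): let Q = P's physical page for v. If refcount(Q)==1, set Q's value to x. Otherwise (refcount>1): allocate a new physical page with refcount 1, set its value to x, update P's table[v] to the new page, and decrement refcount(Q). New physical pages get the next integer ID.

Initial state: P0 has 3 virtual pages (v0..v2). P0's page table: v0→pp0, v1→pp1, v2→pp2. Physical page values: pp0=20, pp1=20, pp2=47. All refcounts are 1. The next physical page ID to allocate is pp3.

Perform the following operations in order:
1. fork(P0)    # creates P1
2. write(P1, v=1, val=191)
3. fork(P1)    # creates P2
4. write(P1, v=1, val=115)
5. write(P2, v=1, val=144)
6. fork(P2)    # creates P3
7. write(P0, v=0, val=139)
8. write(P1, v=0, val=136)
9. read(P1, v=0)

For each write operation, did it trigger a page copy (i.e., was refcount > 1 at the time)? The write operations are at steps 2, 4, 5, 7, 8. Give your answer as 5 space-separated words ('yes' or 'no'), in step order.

Op 1: fork(P0) -> P1. 3 ppages; refcounts: pp0:2 pp1:2 pp2:2
Op 2: write(P1, v1, 191). refcount(pp1)=2>1 -> COPY to pp3. 4 ppages; refcounts: pp0:2 pp1:1 pp2:2 pp3:1
Op 3: fork(P1) -> P2. 4 ppages; refcounts: pp0:3 pp1:1 pp2:3 pp3:2
Op 4: write(P1, v1, 115). refcount(pp3)=2>1 -> COPY to pp4. 5 ppages; refcounts: pp0:3 pp1:1 pp2:3 pp3:1 pp4:1
Op 5: write(P2, v1, 144). refcount(pp3)=1 -> write in place. 5 ppages; refcounts: pp0:3 pp1:1 pp2:3 pp3:1 pp4:1
Op 6: fork(P2) -> P3. 5 ppages; refcounts: pp0:4 pp1:1 pp2:4 pp3:2 pp4:1
Op 7: write(P0, v0, 139). refcount(pp0)=4>1 -> COPY to pp5. 6 ppages; refcounts: pp0:3 pp1:1 pp2:4 pp3:2 pp4:1 pp5:1
Op 8: write(P1, v0, 136). refcount(pp0)=3>1 -> COPY to pp6. 7 ppages; refcounts: pp0:2 pp1:1 pp2:4 pp3:2 pp4:1 pp5:1 pp6:1
Op 9: read(P1, v0) -> 136. No state change.

yes yes no yes yes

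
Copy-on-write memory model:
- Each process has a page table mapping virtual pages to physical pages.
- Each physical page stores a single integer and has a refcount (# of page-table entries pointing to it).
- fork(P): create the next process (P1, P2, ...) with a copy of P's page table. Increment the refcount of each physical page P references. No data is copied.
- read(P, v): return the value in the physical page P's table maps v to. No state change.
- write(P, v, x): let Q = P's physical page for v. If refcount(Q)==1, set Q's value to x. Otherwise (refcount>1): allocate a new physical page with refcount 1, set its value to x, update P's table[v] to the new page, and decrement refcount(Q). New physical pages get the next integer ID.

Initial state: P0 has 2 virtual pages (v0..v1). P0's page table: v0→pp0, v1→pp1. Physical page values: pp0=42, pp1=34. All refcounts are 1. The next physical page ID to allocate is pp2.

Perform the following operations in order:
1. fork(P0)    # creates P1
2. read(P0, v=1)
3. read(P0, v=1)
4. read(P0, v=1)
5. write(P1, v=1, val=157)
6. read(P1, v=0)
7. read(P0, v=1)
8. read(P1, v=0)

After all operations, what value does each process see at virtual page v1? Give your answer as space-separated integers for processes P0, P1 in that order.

Answer: 34 157

Derivation:
Op 1: fork(P0) -> P1. 2 ppages; refcounts: pp0:2 pp1:2
Op 2: read(P0, v1) -> 34. No state change.
Op 3: read(P0, v1) -> 34. No state change.
Op 4: read(P0, v1) -> 34. No state change.
Op 5: write(P1, v1, 157). refcount(pp1)=2>1 -> COPY to pp2. 3 ppages; refcounts: pp0:2 pp1:1 pp2:1
Op 6: read(P1, v0) -> 42. No state change.
Op 7: read(P0, v1) -> 34. No state change.
Op 8: read(P1, v0) -> 42. No state change.
P0: v1 -> pp1 = 34
P1: v1 -> pp2 = 157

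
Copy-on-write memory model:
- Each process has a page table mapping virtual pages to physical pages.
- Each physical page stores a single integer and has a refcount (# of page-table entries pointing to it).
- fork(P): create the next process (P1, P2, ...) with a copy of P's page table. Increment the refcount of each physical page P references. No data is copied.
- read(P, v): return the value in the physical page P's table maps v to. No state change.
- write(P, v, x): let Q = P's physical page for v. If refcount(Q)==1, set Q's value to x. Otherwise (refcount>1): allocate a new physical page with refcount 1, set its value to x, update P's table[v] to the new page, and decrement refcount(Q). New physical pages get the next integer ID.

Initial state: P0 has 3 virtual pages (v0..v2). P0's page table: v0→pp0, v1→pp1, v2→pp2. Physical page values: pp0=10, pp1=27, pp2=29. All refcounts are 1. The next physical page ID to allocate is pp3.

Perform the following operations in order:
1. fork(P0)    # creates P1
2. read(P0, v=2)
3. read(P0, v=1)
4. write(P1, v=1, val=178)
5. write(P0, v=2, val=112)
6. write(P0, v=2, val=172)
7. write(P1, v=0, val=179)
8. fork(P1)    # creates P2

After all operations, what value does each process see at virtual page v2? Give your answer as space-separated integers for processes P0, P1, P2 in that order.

Op 1: fork(P0) -> P1. 3 ppages; refcounts: pp0:2 pp1:2 pp2:2
Op 2: read(P0, v2) -> 29. No state change.
Op 3: read(P0, v1) -> 27. No state change.
Op 4: write(P1, v1, 178). refcount(pp1)=2>1 -> COPY to pp3. 4 ppages; refcounts: pp0:2 pp1:1 pp2:2 pp3:1
Op 5: write(P0, v2, 112). refcount(pp2)=2>1 -> COPY to pp4. 5 ppages; refcounts: pp0:2 pp1:1 pp2:1 pp3:1 pp4:1
Op 6: write(P0, v2, 172). refcount(pp4)=1 -> write in place. 5 ppages; refcounts: pp0:2 pp1:1 pp2:1 pp3:1 pp4:1
Op 7: write(P1, v0, 179). refcount(pp0)=2>1 -> COPY to pp5. 6 ppages; refcounts: pp0:1 pp1:1 pp2:1 pp3:1 pp4:1 pp5:1
Op 8: fork(P1) -> P2. 6 ppages; refcounts: pp0:1 pp1:1 pp2:2 pp3:2 pp4:1 pp5:2
P0: v2 -> pp4 = 172
P1: v2 -> pp2 = 29
P2: v2 -> pp2 = 29

Answer: 172 29 29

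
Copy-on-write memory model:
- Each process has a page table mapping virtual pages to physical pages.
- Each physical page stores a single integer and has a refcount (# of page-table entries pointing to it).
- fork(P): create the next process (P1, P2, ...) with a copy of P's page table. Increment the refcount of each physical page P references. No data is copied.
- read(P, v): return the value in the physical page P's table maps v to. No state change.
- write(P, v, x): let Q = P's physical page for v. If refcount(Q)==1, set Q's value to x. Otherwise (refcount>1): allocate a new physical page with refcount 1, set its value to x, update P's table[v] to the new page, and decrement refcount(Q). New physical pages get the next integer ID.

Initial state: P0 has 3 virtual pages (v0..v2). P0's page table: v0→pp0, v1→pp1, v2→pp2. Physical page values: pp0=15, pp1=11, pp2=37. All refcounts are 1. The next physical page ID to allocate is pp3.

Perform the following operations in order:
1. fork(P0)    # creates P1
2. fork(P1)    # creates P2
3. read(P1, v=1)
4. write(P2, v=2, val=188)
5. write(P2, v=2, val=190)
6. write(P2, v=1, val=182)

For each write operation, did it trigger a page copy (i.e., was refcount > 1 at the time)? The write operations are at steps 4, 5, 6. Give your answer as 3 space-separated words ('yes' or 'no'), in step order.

Op 1: fork(P0) -> P1. 3 ppages; refcounts: pp0:2 pp1:2 pp2:2
Op 2: fork(P1) -> P2. 3 ppages; refcounts: pp0:3 pp1:3 pp2:3
Op 3: read(P1, v1) -> 11. No state change.
Op 4: write(P2, v2, 188). refcount(pp2)=3>1 -> COPY to pp3. 4 ppages; refcounts: pp0:3 pp1:3 pp2:2 pp3:1
Op 5: write(P2, v2, 190). refcount(pp3)=1 -> write in place. 4 ppages; refcounts: pp0:3 pp1:3 pp2:2 pp3:1
Op 6: write(P2, v1, 182). refcount(pp1)=3>1 -> COPY to pp4. 5 ppages; refcounts: pp0:3 pp1:2 pp2:2 pp3:1 pp4:1

yes no yes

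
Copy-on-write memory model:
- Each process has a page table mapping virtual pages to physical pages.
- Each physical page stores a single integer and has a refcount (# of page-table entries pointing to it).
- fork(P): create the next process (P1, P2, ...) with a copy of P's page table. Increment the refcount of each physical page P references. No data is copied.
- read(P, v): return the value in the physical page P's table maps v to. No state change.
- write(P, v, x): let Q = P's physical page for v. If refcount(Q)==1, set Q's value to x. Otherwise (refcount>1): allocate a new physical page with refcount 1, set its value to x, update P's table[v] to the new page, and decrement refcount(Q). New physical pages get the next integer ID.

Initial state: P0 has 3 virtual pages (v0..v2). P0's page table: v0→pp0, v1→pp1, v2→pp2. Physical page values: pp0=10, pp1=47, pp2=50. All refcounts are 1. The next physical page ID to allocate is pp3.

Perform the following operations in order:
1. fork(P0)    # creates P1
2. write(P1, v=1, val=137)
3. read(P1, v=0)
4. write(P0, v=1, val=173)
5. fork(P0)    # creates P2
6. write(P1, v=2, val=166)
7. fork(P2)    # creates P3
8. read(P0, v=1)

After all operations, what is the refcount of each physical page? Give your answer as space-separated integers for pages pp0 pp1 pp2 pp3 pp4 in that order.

Answer: 4 3 3 1 1

Derivation:
Op 1: fork(P0) -> P1. 3 ppages; refcounts: pp0:2 pp1:2 pp2:2
Op 2: write(P1, v1, 137). refcount(pp1)=2>1 -> COPY to pp3. 4 ppages; refcounts: pp0:2 pp1:1 pp2:2 pp3:1
Op 3: read(P1, v0) -> 10. No state change.
Op 4: write(P0, v1, 173). refcount(pp1)=1 -> write in place. 4 ppages; refcounts: pp0:2 pp1:1 pp2:2 pp3:1
Op 5: fork(P0) -> P2. 4 ppages; refcounts: pp0:3 pp1:2 pp2:3 pp3:1
Op 6: write(P1, v2, 166). refcount(pp2)=3>1 -> COPY to pp4. 5 ppages; refcounts: pp0:3 pp1:2 pp2:2 pp3:1 pp4:1
Op 7: fork(P2) -> P3. 5 ppages; refcounts: pp0:4 pp1:3 pp2:3 pp3:1 pp4:1
Op 8: read(P0, v1) -> 173. No state change.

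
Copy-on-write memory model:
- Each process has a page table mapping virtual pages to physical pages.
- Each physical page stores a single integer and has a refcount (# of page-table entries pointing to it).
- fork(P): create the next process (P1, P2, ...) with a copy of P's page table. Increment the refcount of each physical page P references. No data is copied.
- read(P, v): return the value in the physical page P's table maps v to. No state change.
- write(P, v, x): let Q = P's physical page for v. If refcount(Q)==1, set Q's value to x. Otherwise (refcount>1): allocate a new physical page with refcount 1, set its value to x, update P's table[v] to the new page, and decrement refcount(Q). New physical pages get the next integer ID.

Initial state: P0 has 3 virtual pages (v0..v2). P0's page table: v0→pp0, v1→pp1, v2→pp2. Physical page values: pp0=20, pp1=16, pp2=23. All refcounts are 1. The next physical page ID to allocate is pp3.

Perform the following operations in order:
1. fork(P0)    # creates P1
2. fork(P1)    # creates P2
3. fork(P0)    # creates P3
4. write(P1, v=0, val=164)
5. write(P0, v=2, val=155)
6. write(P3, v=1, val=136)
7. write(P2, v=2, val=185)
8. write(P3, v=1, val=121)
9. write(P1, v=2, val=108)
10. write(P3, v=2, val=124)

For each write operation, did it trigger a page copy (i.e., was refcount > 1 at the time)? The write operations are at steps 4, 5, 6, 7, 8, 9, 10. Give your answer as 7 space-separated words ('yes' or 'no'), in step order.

Op 1: fork(P0) -> P1. 3 ppages; refcounts: pp0:2 pp1:2 pp2:2
Op 2: fork(P1) -> P2. 3 ppages; refcounts: pp0:3 pp1:3 pp2:3
Op 3: fork(P0) -> P3. 3 ppages; refcounts: pp0:4 pp1:4 pp2:4
Op 4: write(P1, v0, 164). refcount(pp0)=4>1 -> COPY to pp3. 4 ppages; refcounts: pp0:3 pp1:4 pp2:4 pp3:1
Op 5: write(P0, v2, 155). refcount(pp2)=4>1 -> COPY to pp4. 5 ppages; refcounts: pp0:3 pp1:4 pp2:3 pp3:1 pp4:1
Op 6: write(P3, v1, 136). refcount(pp1)=4>1 -> COPY to pp5. 6 ppages; refcounts: pp0:3 pp1:3 pp2:3 pp3:1 pp4:1 pp5:1
Op 7: write(P2, v2, 185). refcount(pp2)=3>1 -> COPY to pp6. 7 ppages; refcounts: pp0:3 pp1:3 pp2:2 pp3:1 pp4:1 pp5:1 pp6:1
Op 8: write(P3, v1, 121). refcount(pp5)=1 -> write in place. 7 ppages; refcounts: pp0:3 pp1:3 pp2:2 pp3:1 pp4:1 pp5:1 pp6:1
Op 9: write(P1, v2, 108). refcount(pp2)=2>1 -> COPY to pp7. 8 ppages; refcounts: pp0:3 pp1:3 pp2:1 pp3:1 pp4:1 pp5:1 pp6:1 pp7:1
Op 10: write(P3, v2, 124). refcount(pp2)=1 -> write in place. 8 ppages; refcounts: pp0:3 pp1:3 pp2:1 pp3:1 pp4:1 pp5:1 pp6:1 pp7:1

yes yes yes yes no yes no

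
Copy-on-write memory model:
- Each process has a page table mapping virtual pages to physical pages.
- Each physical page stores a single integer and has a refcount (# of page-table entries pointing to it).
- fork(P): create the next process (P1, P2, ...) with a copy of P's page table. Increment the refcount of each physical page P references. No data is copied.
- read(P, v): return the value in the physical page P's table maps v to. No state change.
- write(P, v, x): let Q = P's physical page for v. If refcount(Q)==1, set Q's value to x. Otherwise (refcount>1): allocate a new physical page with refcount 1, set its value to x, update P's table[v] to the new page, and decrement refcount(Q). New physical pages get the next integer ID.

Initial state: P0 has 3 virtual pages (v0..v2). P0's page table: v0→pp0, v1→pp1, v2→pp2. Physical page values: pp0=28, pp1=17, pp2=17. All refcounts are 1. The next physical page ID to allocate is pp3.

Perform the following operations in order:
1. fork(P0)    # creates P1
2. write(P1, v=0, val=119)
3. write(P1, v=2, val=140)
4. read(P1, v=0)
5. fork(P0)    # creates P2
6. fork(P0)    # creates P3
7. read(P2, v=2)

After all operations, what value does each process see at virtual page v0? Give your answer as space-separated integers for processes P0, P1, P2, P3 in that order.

Op 1: fork(P0) -> P1. 3 ppages; refcounts: pp0:2 pp1:2 pp2:2
Op 2: write(P1, v0, 119). refcount(pp0)=2>1 -> COPY to pp3. 4 ppages; refcounts: pp0:1 pp1:2 pp2:2 pp3:1
Op 3: write(P1, v2, 140). refcount(pp2)=2>1 -> COPY to pp4. 5 ppages; refcounts: pp0:1 pp1:2 pp2:1 pp3:1 pp4:1
Op 4: read(P1, v0) -> 119. No state change.
Op 5: fork(P0) -> P2. 5 ppages; refcounts: pp0:2 pp1:3 pp2:2 pp3:1 pp4:1
Op 6: fork(P0) -> P3. 5 ppages; refcounts: pp0:3 pp1:4 pp2:3 pp3:1 pp4:1
Op 7: read(P2, v2) -> 17. No state change.
P0: v0 -> pp0 = 28
P1: v0 -> pp3 = 119
P2: v0 -> pp0 = 28
P3: v0 -> pp0 = 28

Answer: 28 119 28 28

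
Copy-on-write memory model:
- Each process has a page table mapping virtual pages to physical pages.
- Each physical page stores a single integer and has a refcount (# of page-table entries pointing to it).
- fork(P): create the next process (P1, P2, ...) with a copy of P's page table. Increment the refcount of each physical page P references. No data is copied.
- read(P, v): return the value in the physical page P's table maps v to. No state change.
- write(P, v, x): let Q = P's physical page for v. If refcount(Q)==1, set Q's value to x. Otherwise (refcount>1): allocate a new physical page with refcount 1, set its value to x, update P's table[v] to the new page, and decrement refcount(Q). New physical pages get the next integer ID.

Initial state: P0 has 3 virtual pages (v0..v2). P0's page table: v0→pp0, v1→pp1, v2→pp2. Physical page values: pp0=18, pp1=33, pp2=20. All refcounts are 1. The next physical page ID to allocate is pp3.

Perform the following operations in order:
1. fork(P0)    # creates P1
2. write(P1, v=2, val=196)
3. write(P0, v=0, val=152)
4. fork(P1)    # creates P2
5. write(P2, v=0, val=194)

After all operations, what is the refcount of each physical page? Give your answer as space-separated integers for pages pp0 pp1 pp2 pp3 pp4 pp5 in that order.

Answer: 1 3 1 2 1 1

Derivation:
Op 1: fork(P0) -> P1. 3 ppages; refcounts: pp0:2 pp1:2 pp2:2
Op 2: write(P1, v2, 196). refcount(pp2)=2>1 -> COPY to pp3. 4 ppages; refcounts: pp0:2 pp1:2 pp2:1 pp3:1
Op 3: write(P0, v0, 152). refcount(pp0)=2>1 -> COPY to pp4. 5 ppages; refcounts: pp0:1 pp1:2 pp2:1 pp3:1 pp4:1
Op 4: fork(P1) -> P2. 5 ppages; refcounts: pp0:2 pp1:3 pp2:1 pp3:2 pp4:1
Op 5: write(P2, v0, 194). refcount(pp0)=2>1 -> COPY to pp5. 6 ppages; refcounts: pp0:1 pp1:3 pp2:1 pp3:2 pp4:1 pp5:1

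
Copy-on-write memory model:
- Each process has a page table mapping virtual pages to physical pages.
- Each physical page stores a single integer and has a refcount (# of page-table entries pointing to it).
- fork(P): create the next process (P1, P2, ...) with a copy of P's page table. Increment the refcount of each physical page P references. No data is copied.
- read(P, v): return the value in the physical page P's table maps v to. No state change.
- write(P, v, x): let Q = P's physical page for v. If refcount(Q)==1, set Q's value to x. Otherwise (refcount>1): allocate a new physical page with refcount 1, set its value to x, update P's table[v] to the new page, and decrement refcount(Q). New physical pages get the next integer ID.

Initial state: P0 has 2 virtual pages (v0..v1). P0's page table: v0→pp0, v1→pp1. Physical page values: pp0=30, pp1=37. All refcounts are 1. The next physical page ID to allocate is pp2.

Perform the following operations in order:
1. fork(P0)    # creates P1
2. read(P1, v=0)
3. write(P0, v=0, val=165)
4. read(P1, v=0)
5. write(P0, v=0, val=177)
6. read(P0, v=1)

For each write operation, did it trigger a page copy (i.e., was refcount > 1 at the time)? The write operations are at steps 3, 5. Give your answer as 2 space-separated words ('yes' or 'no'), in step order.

Op 1: fork(P0) -> P1. 2 ppages; refcounts: pp0:2 pp1:2
Op 2: read(P1, v0) -> 30. No state change.
Op 3: write(P0, v0, 165). refcount(pp0)=2>1 -> COPY to pp2. 3 ppages; refcounts: pp0:1 pp1:2 pp2:1
Op 4: read(P1, v0) -> 30. No state change.
Op 5: write(P0, v0, 177). refcount(pp2)=1 -> write in place. 3 ppages; refcounts: pp0:1 pp1:2 pp2:1
Op 6: read(P0, v1) -> 37. No state change.

yes no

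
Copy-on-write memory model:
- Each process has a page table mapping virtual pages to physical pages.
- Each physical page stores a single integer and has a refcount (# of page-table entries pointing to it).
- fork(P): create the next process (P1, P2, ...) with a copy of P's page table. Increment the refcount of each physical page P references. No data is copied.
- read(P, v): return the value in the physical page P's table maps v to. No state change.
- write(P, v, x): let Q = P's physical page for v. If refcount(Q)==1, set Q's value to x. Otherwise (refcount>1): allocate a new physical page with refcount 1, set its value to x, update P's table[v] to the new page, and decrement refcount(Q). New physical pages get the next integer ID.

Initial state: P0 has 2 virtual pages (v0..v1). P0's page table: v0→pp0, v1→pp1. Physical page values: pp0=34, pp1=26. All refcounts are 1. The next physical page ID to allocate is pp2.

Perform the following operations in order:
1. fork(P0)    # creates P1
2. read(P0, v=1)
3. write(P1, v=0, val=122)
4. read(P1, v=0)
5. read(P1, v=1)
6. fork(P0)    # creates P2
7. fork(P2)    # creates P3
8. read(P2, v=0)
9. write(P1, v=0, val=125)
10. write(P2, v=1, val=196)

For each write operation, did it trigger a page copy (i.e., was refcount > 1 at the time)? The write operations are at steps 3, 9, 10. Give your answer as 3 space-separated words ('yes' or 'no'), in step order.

Op 1: fork(P0) -> P1. 2 ppages; refcounts: pp0:2 pp1:2
Op 2: read(P0, v1) -> 26. No state change.
Op 3: write(P1, v0, 122). refcount(pp0)=2>1 -> COPY to pp2. 3 ppages; refcounts: pp0:1 pp1:2 pp2:1
Op 4: read(P1, v0) -> 122. No state change.
Op 5: read(P1, v1) -> 26. No state change.
Op 6: fork(P0) -> P2. 3 ppages; refcounts: pp0:2 pp1:3 pp2:1
Op 7: fork(P2) -> P3. 3 ppages; refcounts: pp0:3 pp1:4 pp2:1
Op 8: read(P2, v0) -> 34. No state change.
Op 9: write(P1, v0, 125). refcount(pp2)=1 -> write in place. 3 ppages; refcounts: pp0:3 pp1:4 pp2:1
Op 10: write(P2, v1, 196). refcount(pp1)=4>1 -> COPY to pp3. 4 ppages; refcounts: pp0:3 pp1:3 pp2:1 pp3:1

yes no yes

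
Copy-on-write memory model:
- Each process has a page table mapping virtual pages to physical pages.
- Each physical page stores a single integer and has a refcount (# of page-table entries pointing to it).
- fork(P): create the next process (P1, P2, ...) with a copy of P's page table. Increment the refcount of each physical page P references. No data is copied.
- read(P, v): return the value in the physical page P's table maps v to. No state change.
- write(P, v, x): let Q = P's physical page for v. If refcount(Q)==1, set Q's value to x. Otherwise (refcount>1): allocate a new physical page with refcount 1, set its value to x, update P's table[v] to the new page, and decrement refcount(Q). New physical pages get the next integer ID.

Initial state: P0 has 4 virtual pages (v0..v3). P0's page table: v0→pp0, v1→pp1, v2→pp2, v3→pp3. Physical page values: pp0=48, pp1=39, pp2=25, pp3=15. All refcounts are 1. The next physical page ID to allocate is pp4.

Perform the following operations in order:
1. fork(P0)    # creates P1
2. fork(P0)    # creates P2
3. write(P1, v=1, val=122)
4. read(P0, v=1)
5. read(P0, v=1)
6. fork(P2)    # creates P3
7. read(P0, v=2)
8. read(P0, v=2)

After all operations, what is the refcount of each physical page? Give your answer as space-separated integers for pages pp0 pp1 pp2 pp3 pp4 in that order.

Op 1: fork(P0) -> P1. 4 ppages; refcounts: pp0:2 pp1:2 pp2:2 pp3:2
Op 2: fork(P0) -> P2. 4 ppages; refcounts: pp0:3 pp1:3 pp2:3 pp3:3
Op 3: write(P1, v1, 122). refcount(pp1)=3>1 -> COPY to pp4. 5 ppages; refcounts: pp0:3 pp1:2 pp2:3 pp3:3 pp4:1
Op 4: read(P0, v1) -> 39. No state change.
Op 5: read(P0, v1) -> 39. No state change.
Op 6: fork(P2) -> P3. 5 ppages; refcounts: pp0:4 pp1:3 pp2:4 pp3:4 pp4:1
Op 7: read(P0, v2) -> 25. No state change.
Op 8: read(P0, v2) -> 25. No state change.

Answer: 4 3 4 4 1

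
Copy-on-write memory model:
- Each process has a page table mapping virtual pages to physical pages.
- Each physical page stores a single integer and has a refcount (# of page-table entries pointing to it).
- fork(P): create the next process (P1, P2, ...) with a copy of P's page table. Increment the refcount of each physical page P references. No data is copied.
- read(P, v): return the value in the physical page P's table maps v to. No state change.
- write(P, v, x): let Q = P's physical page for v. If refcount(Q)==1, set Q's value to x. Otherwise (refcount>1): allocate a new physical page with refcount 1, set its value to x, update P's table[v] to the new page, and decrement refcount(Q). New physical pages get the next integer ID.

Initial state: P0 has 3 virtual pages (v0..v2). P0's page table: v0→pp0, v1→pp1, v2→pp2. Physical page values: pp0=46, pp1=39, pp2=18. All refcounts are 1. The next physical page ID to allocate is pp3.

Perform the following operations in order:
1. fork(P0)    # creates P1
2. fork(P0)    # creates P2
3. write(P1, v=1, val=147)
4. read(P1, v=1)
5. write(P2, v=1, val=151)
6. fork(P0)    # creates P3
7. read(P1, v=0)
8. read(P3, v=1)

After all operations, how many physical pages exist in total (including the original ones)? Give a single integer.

Answer: 5

Derivation:
Op 1: fork(P0) -> P1. 3 ppages; refcounts: pp0:2 pp1:2 pp2:2
Op 2: fork(P0) -> P2. 3 ppages; refcounts: pp0:3 pp1:3 pp2:3
Op 3: write(P1, v1, 147). refcount(pp1)=3>1 -> COPY to pp3. 4 ppages; refcounts: pp0:3 pp1:2 pp2:3 pp3:1
Op 4: read(P1, v1) -> 147. No state change.
Op 5: write(P2, v1, 151). refcount(pp1)=2>1 -> COPY to pp4. 5 ppages; refcounts: pp0:3 pp1:1 pp2:3 pp3:1 pp4:1
Op 6: fork(P0) -> P3. 5 ppages; refcounts: pp0:4 pp1:2 pp2:4 pp3:1 pp4:1
Op 7: read(P1, v0) -> 46. No state change.
Op 8: read(P3, v1) -> 39. No state change.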